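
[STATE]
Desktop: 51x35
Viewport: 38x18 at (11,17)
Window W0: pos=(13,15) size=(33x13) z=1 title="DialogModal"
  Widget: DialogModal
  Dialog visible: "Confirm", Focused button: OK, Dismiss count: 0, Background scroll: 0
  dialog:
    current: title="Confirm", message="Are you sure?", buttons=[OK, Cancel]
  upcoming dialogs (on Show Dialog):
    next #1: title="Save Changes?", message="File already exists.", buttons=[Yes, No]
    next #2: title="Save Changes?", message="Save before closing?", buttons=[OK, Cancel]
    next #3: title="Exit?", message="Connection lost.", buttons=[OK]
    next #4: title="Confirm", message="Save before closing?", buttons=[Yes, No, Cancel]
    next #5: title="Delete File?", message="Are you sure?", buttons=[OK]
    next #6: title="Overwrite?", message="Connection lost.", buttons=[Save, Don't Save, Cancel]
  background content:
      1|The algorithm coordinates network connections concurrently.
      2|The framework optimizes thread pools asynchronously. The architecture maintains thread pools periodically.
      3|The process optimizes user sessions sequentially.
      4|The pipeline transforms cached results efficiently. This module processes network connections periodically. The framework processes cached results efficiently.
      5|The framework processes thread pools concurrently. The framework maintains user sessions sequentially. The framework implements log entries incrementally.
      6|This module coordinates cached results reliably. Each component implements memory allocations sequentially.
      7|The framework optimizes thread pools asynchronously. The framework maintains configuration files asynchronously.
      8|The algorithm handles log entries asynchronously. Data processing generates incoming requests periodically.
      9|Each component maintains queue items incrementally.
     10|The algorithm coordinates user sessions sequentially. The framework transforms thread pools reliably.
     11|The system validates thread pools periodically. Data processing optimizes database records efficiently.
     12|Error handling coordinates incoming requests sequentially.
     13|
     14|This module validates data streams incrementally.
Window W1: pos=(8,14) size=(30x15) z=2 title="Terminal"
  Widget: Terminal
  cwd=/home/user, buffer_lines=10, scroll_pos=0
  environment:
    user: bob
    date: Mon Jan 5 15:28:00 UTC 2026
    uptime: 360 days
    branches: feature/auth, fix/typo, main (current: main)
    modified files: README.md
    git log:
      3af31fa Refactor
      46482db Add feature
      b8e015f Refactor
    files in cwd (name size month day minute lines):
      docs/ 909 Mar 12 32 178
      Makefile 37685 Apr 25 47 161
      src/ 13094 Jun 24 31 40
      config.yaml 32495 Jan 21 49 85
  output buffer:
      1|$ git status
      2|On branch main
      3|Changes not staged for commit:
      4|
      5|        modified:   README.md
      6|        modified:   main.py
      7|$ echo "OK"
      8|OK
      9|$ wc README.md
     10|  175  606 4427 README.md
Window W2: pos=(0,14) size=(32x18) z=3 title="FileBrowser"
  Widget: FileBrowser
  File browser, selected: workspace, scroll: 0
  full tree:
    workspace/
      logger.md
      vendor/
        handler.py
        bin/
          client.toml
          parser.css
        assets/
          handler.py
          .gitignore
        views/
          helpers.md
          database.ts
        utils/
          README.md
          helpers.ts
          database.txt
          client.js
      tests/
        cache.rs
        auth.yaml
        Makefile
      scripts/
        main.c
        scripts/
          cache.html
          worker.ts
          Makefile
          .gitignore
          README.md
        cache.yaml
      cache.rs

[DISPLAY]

space/              ┃     ┃───────┨   
.md                 ┃     ┃s netwo┃   
ndor/               ┃commi┃thread ┃   
sts/                ┃     ┃er sess┃   
ripts/              ┃DME.m┃cached ┃   
rs                  ┃n.py ┃thread ┃   
                    ┃     ┃cached ┃   
                    ┃     ┃thread ┃   
                    ┃     ┃g entri┃   
                    ┃md   ┃ queue ┃   
                    ┃     ┃━━━━━━━┛   
                    ┃━━━━━┛           
                    ┃                 
                    ┃                 
━━━━━━━━━━━━━━━━━━━━┛                 
                                      
                                      
                                      


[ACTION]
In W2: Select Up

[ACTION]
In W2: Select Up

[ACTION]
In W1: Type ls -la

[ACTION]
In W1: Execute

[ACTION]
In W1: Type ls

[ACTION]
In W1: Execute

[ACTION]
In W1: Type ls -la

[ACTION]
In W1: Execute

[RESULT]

space/              ┃    3┃───────┨   
.md                 ┃    1┃s netwo┃   
ndor/               ┃    3┃thread ┃   
sts/                ┃     ┃er sess┃   
ripts/              ┃confi┃cached ┃   
rs                  ┃     ┃thread ┃   
                    ┃     ┃cached ┃   
                    ┃    3┃thread ┃   
                    ┃    1┃g entri┃   
                    ┃    3┃ queue ┃   
                    ┃     ┃━━━━━━━┛   
                    ┃━━━━━┛           
                    ┃                 
                    ┃                 
━━━━━━━━━━━━━━━━━━━━┛                 
                                      
                                      
                                      


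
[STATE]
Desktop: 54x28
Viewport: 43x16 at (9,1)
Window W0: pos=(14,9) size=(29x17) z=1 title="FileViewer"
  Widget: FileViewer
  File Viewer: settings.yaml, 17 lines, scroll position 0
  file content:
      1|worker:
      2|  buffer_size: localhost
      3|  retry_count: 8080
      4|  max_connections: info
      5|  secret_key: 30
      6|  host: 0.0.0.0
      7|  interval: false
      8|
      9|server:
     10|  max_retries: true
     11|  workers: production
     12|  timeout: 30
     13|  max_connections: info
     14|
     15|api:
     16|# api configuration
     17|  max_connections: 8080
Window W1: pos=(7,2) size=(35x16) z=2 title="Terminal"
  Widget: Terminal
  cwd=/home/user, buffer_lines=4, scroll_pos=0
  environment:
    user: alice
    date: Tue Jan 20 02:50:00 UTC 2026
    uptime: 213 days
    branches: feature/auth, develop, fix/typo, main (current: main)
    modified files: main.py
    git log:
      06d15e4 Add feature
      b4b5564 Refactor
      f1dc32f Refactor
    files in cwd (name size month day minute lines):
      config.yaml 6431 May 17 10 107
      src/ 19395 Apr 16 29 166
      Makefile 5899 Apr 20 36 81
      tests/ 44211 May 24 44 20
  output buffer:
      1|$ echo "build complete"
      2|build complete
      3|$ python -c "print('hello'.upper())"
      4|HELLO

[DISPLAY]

                                           
━━━━━━━━━━━━━━━━━━━━━━━━━━━━━━━━┓          
Terminal                        ┃          
────────────────────────────────┨          
 echo "build complete"          ┃          
uild complete                   ┃          
 python -c "print('hello'.upper(┃          
ELLO                            ┃          
 █                              ┃┓         
                                ┃┃         
                                ┃┨         
                                ┃┃         
                                ┃┃         
                                ┃┃         
                                ┃┃         
                                ┃┃         


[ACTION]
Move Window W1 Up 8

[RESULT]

Terminal                        ┃          
────────────────────────────────┨          
 echo "build complete"          ┃          
uild complete                   ┃          
 python -c "print('hello'.upper(┃          
ELLO                            ┃          
 █                              ┃          
                                ┃          
                                ┃┓         
                                ┃┃         
                                ┃┨         
                                ┃┃         
                                ┃┃         
                                ┃┃         
━━━━━━━━━━━━━━━━━━━━━━━━━━━━━━━━┛┃         
     ┃  secret_key: 30          ░┃         


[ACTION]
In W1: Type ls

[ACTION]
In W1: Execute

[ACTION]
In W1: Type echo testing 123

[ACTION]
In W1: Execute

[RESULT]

Terminal                        ┃          
────────────────────────────────┨          
 echo "build complete"          ┃          
uild complete                   ┃          
 python -c "print('hello'.upper(┃          
ELLO                            ┃          
 ls                             ┃          
onfig.yaml  src/  Makefile  test┃          
 echo testing 123               ┃┓         
esting 123                      ┃┃         
 █                              ┃┨         
                                ┃┃         
                                ┃┃         
                                ┃┃         
━━━━━━━━━━━━━━━━━━━━━━━━━━━━━━━━┛┃         
     ┃  secret_key: 30          ░┃         


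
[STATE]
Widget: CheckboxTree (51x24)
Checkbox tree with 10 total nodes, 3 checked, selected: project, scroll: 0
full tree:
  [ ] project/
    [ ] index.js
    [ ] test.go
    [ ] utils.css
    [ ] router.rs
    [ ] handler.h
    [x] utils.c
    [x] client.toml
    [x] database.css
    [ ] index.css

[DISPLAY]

>[-] project/                                      
   [ ] index.js                                    
   [ ] test.go                                     
   [ ] utils.css                                   
   [ ] router.rs                                   
   [ ] handler.h                                   
   [x] utils.c                                     
   [x] client.toml                                 
   [x] database.css                                
   [ ] index.css                                   
                                                   
                                                   
                                                   
                                                   
                                                   
                                                   
                                                   
                                                   
                                                   
                                                   
                                                   
                                                   
                                                   
                                                   


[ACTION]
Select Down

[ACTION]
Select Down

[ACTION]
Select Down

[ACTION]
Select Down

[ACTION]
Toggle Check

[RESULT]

 [-] project/                                      
   [ ] index.js                                    
   [ ] test.go                                     
   [ ] utils.css                                   
>  [x] router.rs                                   
   [ ] handler.h                                   
   [x] utils.c                                     
   [x] client.toml                                 
   [x] database.css                                
   [ ] index.css                                   
                                                   
                                                   
                                                   
                                                   
                                                   
                                                   
                                                   
                                                   
                                                   
                                                   
                                                   
                                                   
                                                   
                                                   


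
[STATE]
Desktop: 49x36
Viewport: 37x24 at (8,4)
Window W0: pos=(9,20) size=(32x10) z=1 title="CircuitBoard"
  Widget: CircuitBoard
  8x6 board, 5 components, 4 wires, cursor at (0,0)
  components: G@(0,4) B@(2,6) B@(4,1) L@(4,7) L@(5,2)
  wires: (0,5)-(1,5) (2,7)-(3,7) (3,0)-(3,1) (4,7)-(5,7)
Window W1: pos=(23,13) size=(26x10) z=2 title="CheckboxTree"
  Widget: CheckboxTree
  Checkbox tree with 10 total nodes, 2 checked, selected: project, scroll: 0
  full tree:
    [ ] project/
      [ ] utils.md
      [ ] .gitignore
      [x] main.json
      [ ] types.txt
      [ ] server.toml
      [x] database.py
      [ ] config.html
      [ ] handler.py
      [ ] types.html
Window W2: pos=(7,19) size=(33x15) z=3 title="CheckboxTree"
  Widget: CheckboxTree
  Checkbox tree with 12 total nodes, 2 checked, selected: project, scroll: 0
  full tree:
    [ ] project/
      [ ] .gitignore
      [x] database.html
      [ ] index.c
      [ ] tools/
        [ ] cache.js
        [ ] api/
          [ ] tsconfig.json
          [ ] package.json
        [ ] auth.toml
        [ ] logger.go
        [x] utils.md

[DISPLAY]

                                     
                                     
                                     
                                     
                                     
                                     
                                     
                                     
                                     
               ┏━━━━━━━━━━━━━━━━━━━━━
               ┃ CheckboxTree        
               ┠─────────────────────
               ┃>[-] project/        
               ┃   [ ] utils.md      
               ┃   [ ] .gitignore    
━━━━━━━━━━━━━━━━━━━━━━━━━━━━━━━┓     
 CheckboxTree                  ┃     
───────────────────────────────┨ml   
>[-] project/                  ┃━━━━━
   [ ] .gitignore              ┃┃    
   [x] database.html           ┃┃    
   [ ] index.c                 ┃┃    
   [-] tools/                  ┃┃    
     [ ] cache.js              ┃┃    


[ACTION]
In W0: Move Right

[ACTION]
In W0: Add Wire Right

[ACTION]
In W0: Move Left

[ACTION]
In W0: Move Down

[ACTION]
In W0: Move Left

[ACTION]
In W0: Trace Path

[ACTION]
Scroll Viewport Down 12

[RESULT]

                                     
               ┏━━━━━━━━━━━━━━━━━━━━━
               ┃ CheckboxTree        
               ┠─────────────────────
               ┃>[-] project/        
               ┃   [ ] utils.md      
               ┃   [ ] .gitignore    
━━━━━━━━━━━━━━━━━━━━━━━━━━━━━━━┓     
 CheckboxTree                  ┃     
───────────────────────────────┨ml   
>[-] project/                  ┃━━━━━
   [ ] .gitignore              ┃┃    
   [x] database.html           ┃┃    
   [ ] index.c                 ┃┃    
   [-] tools/                  ┃┃    
     [ ] cache.js              ┃┃    
     [ ] api/                  ┃┃    
       [ ] tsconfig.json       ┃┛    
       [ ] package.json        ┃     
     [ ] auth.toml             ┃     
     [ ] logger.go             ┃     
━━━━━━━━━━━━━━━━━━━━━━━━━━━━━━━┛     
                                     
                                     


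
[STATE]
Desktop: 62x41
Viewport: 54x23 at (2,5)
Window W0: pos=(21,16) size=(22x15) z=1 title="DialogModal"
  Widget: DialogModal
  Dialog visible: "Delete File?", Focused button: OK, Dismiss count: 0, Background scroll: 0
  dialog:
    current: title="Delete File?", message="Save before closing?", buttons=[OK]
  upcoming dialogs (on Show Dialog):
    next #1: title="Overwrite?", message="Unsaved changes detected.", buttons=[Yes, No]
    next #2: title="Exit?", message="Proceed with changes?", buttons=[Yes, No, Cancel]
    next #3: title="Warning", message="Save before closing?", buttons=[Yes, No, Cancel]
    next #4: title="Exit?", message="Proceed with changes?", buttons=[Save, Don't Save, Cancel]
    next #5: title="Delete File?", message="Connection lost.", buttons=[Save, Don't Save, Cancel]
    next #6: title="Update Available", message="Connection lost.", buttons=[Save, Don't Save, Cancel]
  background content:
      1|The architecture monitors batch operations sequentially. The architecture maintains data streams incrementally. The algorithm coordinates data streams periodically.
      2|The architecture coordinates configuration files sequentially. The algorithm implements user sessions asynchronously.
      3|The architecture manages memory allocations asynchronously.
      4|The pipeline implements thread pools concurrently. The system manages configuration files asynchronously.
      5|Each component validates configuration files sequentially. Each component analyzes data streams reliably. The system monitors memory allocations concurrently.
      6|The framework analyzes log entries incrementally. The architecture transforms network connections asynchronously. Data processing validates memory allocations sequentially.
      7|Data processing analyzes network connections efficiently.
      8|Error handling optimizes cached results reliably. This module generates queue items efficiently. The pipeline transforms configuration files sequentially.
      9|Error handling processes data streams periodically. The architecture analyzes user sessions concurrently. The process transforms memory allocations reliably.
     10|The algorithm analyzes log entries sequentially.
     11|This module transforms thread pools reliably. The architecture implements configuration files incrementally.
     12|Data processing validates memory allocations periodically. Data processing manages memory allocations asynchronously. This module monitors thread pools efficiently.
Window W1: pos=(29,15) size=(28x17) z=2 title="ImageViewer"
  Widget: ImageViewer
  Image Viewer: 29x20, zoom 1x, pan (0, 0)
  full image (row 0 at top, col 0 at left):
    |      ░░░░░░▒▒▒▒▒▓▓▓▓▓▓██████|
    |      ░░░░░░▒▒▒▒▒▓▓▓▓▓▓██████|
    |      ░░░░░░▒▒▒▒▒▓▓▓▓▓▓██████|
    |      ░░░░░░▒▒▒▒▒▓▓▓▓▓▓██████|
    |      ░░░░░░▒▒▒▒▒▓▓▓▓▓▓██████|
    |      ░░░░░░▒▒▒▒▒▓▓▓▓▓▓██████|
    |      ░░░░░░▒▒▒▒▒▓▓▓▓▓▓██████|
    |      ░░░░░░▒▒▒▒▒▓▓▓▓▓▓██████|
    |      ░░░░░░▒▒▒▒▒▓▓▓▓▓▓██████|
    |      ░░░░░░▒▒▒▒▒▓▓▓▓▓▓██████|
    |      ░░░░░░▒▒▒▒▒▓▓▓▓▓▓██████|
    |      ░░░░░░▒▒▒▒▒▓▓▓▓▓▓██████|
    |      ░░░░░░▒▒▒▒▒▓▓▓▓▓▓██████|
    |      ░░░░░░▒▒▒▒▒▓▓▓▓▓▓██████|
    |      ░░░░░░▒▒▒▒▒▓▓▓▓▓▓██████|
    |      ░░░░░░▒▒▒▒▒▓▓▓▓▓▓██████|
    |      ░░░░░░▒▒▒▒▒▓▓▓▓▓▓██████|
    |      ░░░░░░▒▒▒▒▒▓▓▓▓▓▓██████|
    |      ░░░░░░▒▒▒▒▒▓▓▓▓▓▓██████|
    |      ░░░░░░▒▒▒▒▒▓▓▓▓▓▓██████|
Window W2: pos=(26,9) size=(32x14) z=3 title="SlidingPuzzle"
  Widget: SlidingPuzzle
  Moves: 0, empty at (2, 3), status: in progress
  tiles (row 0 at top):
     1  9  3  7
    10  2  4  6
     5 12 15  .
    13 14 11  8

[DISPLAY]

                                                      
                                                      
                                                      
                                                      
                        ┏━━━━━━━━━━━━━━━━━━━━━━━━━━━━━
                        ┃ SlidingPuzzle               
                        ┠─────────────────────────────
                        ┃┌────┬────┬────┬────┐        
                        ┃│  1 │  9 │  3 │  7 │        
                        ┃├────┼────┼────┼────┤        
                        ┃│ 10 │  2 │  4 │  6 │        
                   ┏━━━━┃├────┼────┼────┼────┤        
                   ┃ Dia┃│  5 │ 12 │ 15 │    │        
                   ┠────┃├────┼────┼────┼────┤        
                   ┃The ┃│ 13 │ 14 │ 11 │  8 │        
                   ┃The ┃└────┴────┴────┴────┘        
                   ┃The ┃Moves: 0                     
                   ┃Th┌─┗━━━━━━━━━━━━━━━━━━━━━━━━━━━━━
                   ┃Ea│ Del┃      ░░░░░░▒▒▒▒▒▓▓▓▓▓▓███
                   ┃Th│Save┃      ░░░░░░▒▒▒▒▒▓▓▓▓▓▓███
                   ┃Da│    ┃      ░░░░░░▒▒▒▒▒▓▓▓▓▓▓███
                   ┃Er└────┃      ░░░░░░▒▒▒▒▒▓▓▓▓▓▓███
                   ┃Error h┃      ░░░░░░▒▒▒▒▒▓▓▓▓▓▓███


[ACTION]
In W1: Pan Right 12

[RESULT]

                                                      
                                                      
                                                      
                                                      
                        ┏━━━━━━━━━━━━━━━━━━━━━━━━━━━━━
                        ┃ SlidingPuzzle               
                        ┠─────────────────────────────
                        ┃┌────┬────┬────┬────┐        
                        ┃│  1 │  9 │  3 │  7 │        
                        ┃├────┼────┼────┼────┤        
                        ┃│ 10 │  2 │  4 │  6 │        
                   ┏━━━━┃├────┼────┼────┼────┤        
                   ┃ Dia┃│  5 │ 12 │ 15 │    │        
                   ┠────┃├────┼────┼────┼────┤        
                   ┃The ┃│ 13 │ 14 │ 11 │  8 │        
                   ┃The ┃└────┴────┴────┴────┘        
                   ┃The ┃Moves: 0                     
                   ┃Th┌─┗━━━━━━━━━━━━━━━━━━━━━━━━━━━━━
                   ┃Ea│ Del┃▒▒▒▒▒▓▓▓▓▓▓██████         
                   ┃Th│Save┃▒▒▒▒▒▓▓▓▓▓▓██████         
                   ┃Da│    ┃▒▒▒▒▒▓▓▓▓▓▓██████         
                   ┃Er└────┃▒▒▒▒▒▓▓▓▓▓▓██████         
                   ┃Error h┃▒▒▒▒▒▓▓▓▓▓▓██████         


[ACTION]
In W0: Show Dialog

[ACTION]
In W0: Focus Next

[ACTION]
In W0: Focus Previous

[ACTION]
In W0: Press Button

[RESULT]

                                                      
                                                      
                                                      
                                                      
                        ┏━━━━━━━━━━━━━━━━━━━━━━━━━━━━━
                        ┃ SlidingPuzzle               
                        ┠─────────────────────────────
                        ┃┌────┬────┬────┬────┐        
                        ┃│  1 │  9 │  3 │  7 │        
                        ┃├────┼────┼────┼────┤        
                        ┃│ 10 │  2 │  4 │  6 │        
                   ┏━━━━┃├────┼────┼────┼────┤        
                   ┃ Dia┃│  5 │ 12 │ 15 │    │        
                   ┠────┃├────┼────┼────┼────┤        
                   ┃The ┃│ 13 │ 14 │ 11 │  8 │        
                   ┃The ┃└────┴────┴────┴────┘        
                   ┃The ┃Moves: 0                     
                   ┃The ┗━━━━━━━━━━━━━━━━━━━━━━━━━━━━━
                   ┃Each co┃▒▒▒▒▒▓▓▓▓▓▓██████         
                   ┃The fra┃▒▒▒▒▒▓▓▓▓▓▓██████         
                   ┃Data pr┃▒▒▒▒▒▓▓▓▓▓▓██████         
                   ┃Error h┃▒▒▒▒▒▓▓▓▓▓▓██████         
                   ┃Error h┃▒▒▒▒▒▓▓▓▓▓▓██████         


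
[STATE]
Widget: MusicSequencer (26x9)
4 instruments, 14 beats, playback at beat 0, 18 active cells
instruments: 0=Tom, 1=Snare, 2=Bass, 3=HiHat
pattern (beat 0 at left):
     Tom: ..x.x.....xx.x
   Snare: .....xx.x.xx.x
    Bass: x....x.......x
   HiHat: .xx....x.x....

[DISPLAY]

      ▼1234567890123      
   Tom··█·█·····██·█      
 Snare·····██·█·██·█      
  Bass█····█·······█      
 HiHat·██····█·█····      
                          
                          
                          
                          


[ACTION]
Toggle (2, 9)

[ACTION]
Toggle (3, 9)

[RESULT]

      ▼1234567890123      
   Tom··█·█·····██·█      
 Snare·····██·█·██·█      
  Bass█····█···█···█      
 HiHat·██····█······      
                          
                          
                          
                          


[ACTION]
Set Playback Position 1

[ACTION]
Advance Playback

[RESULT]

      01▼34567890123      
   Tom··█·█·····██·█      
 Snare·····██·█·██·█      
  Bass█····█···█···█      
 HiHat·██····█······      
                          
                          
                          
                          


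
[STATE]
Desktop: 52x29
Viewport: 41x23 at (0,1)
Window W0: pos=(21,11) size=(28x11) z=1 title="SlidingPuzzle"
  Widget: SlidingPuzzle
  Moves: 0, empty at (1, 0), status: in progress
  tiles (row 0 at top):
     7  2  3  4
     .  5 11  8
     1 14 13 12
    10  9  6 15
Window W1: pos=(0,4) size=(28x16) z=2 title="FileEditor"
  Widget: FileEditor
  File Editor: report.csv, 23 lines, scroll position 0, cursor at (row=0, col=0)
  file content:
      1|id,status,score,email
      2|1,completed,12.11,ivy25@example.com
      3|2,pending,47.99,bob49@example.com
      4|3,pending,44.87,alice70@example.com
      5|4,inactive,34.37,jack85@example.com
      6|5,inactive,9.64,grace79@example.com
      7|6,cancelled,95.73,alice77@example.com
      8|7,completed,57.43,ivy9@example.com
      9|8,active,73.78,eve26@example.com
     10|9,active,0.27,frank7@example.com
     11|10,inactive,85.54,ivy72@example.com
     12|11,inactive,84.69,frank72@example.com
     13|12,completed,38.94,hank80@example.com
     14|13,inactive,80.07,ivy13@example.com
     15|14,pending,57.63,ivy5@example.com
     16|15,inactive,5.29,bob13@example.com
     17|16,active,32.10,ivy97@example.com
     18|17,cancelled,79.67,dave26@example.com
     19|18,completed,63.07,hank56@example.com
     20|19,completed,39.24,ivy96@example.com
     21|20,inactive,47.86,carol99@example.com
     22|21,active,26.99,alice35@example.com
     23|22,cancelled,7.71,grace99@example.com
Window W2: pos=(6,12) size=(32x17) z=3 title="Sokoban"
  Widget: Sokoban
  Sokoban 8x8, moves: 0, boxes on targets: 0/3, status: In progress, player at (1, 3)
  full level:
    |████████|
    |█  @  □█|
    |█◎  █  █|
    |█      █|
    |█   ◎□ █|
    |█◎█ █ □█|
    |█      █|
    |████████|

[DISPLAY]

                                         
                                         
                                         
┏━━━━━━━━━━━━━━━━━━━━━━━━━━┓             
┃ FileEditor               ┃             
┠──────────────────────────┨             
┃█d,status,score,email    ▲┃             
┃1,completed,12.11,ivy25@e█┃             
┃2,pending,47.99,bob49@exa░┃             
┃3,pending,44.87,alice70@e░┃             
┃4,inactive,34.37,jack85@e░┃━━━━━━━━━━━━━
┃5,ina┏━━━━━━━━━━━━━━━━━━━━━━━━━━━━━━┓   
┃6,can┃ Sokoban                      ┃───
┃7,com┠──────────────────────────────┨───
┃8,act┃████████                      ┃  4
┃9,act┃█  @  □█                      ┃───
┃10,in┃█◎  █  █                      ┃  8
┃11,in┃█      █                      ┃───
┗━━━━━┃█   ◎□ █                      ┃ 12
      ┃█◎█ █ □█                      ┃───
      ┃█      █                      ┃━━━
      ┃████████                      ┃   
      ┃Moves: 0  0/3                 ┃   


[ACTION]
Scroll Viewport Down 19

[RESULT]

┠──────────────────────────┨             
┃█d,status,score,email    ▲┃             
┃1,completed,12.11,ivy25@e█┃             
┃2,pending,47.99,bob49@exa░┃             
┃3,pending,44.87,alice70@e░┃             
┃4,inactive,34.37,jack85@e░┃━━━━━━━━━━━━━
┃5,ina┏━━━━━━━━━━━━━━━━━━━━━━━━━━━━━━┓   
┃6,can┃ Sokoban                      ┃───
┃7,com┠──────────────────────────────┨───
┃8,act┃████████                      ┃  4
┃9,act┃█  @  □█                      ┃───
┃10,in┃█◎  █  █                      ┃  8
┃11,in┃█      █                      ┃───
┗━━━━━┃█   ◎□ █                      ┃ 12
      ┃█◎█ █ □█                      ┃───
      ┃█      █                      ┃━━━
      ┃████████                      ┃   
      ┃Moves: 0  0/3                 ┃   
      ┃                              ┃   
      ┃                              ┃   
      ┃                              ┃   
      ┃                              ┃   
      ┗━━━━━━━━━━━━━━━━━━━━━━━━━━━━━━┛   


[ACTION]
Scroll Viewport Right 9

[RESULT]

──────────────────┨                      
s,score,email    ▲┃                      
ted,12.11,ivy25@e█┃                      
g,47.99,bob49@exa░┃                      
g,44.87,alice70@e░┃                      
ve,34.37,jack85@e░┃━━━━━━━━━━━━━━━━━━━━┓ 
━━━━━━━━━━━━━━━━━━━━━━━━━━━━┓          ┃ 
okoban                      ┃──────────┨ 
────────────────────────────┨────┐     ┃ 
██████                      ┃  4 │     ┃ 
 @  □█                      ┃────┤     ┃ 
  █  █                      ┃  8 │     ┃ 
     █                      ┃────┤     ┃ 
  ◎□ █                      ┃ 12 │     ┃ 
█ █ □█                      ┃────┤     ┃ 
     █                      ┃━━━━━━━━━━┛ 
██████                      ┃            
ves: 0  0/3                 ┃            
                            ┃            
                            ┃            
                            ┃            
                            ┃            
━━━━━━━━━━━━━━━━━━━━━━━━━━━━┛            


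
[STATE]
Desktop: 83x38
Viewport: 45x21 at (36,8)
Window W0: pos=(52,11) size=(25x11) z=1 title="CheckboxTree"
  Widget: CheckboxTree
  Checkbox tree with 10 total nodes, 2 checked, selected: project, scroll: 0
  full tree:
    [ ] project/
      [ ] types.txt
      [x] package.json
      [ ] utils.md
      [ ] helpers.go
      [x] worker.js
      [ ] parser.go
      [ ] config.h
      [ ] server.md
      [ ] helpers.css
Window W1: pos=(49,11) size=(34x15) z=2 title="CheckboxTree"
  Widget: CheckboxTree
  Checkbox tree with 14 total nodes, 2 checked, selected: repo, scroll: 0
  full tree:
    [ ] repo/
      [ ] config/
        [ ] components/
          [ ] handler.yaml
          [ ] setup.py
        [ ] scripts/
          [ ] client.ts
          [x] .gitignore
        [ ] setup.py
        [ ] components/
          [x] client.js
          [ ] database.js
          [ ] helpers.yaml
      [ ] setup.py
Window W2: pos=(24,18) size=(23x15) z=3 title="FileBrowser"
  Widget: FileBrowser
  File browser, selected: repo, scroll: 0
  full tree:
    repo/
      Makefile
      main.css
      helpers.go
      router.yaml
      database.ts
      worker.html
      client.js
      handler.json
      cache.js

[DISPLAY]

                                             
                                             
                                             
             ┏━━━━━━━━━━━━━━━━━━━━━━━━━━━━━━━
             ┃ CheckboxTree                  
             ┠───────────────────────────────
             ┃>[-] repo/                     
             ┃   [-] config/                 
             ┃     [ ] components/           
             ┃       [ ] handler.yaml        
━━━━━━━━━━┓  ┃       [ ] setup.py            
r         ┃  ┃     [-] scripts/              
──────────┨  ┃       [ ] client.ts           
          ┃  ┃       [x] .gitignore          
e         ┃  ┃     [ ] setup.py              
s         ┃  ┃     [-] components/           
.go       ┃  ┃       [x] client.js           
yaml      ┃  ┗━━━━━━━━━━━━━━━━━━━━━━━━━━━━━━━
e.ts      ┃                                  
html      ┃                                  
js        ┃                                  


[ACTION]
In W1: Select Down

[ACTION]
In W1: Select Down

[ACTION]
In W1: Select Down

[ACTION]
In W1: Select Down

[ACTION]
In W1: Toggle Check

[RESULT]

                                             
                                             
                                             
             ┏━━━━━━━━━━━━━━━━━━━━━━━━━━━━━━━
             ┃ CheckboxTree                  
             ┠───────────────────────────────
             ┃ [-] repo/                     
             ┃   [-] config/                 
             ┃     [-] components/           
             ┃       [ ] handler.yaml        
━━━━━━━━━━┓  ┃>      [x] setup.py            
r         ┃  ┃     [-] scripts/              
──────────┨  ┃       [ ] client.ts           
          ┃  ┃       [x] .gitignore          
e         ┃  ┃     [ ] setup.py              
s         ┃  ┃     [-] components/           
.go       ┃  ┃       [x] client.js           
yaml      ┃  ┗━━━━━━━━━━━━━━━━━━━━━━━━━━━━━━━
e.ts      ┃                                  
html      ┃                                  
js        ┃                                  


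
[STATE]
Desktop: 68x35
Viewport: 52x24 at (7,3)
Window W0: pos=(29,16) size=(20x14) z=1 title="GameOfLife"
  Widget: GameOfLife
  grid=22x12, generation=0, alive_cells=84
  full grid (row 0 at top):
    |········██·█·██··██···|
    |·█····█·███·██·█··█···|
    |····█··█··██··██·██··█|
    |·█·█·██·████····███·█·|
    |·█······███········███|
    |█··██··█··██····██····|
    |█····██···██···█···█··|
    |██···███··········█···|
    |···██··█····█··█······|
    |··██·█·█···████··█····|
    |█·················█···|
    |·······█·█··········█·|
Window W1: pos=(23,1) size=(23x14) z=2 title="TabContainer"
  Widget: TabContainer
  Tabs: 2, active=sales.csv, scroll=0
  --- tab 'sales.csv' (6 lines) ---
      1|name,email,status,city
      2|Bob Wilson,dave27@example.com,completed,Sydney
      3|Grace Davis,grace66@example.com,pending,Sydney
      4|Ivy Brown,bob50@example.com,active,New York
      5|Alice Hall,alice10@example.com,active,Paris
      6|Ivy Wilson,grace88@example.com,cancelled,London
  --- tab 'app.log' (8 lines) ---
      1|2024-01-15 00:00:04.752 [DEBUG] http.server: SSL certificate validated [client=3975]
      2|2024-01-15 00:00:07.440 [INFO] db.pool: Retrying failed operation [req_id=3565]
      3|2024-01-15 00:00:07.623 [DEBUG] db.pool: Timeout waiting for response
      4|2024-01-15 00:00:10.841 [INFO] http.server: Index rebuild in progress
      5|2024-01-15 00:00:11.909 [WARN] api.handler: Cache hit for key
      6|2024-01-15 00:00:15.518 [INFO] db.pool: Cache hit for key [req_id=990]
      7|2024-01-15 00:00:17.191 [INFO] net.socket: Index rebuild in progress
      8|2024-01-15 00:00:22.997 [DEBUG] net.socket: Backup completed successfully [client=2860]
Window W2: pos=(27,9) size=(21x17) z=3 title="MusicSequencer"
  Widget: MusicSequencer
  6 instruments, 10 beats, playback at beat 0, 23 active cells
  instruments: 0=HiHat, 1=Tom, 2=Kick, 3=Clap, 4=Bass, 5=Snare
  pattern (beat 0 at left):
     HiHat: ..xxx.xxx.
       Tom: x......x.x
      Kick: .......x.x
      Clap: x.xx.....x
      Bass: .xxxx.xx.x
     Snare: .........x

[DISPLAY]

                ┠─────────────────────┨             
                ┃[sales.csv]│ app.log ┃             
                ┃─────────────────────┃             
                ┃name,email,status,cit┃             
                ┃Bob Wilson,dave27@exa┃             
                ┃Grace Davis,grace66@e┃             
                ┃Ivy┏━━━━━━━━━━━━━━━━━━━┓           
                ┃Ali┃ MusicSequencer    ┃           
                ┃Ivy┠───────────────────┨           
                ┃   ┃      ▼123456789   ┃           
                ┃   ┃ HiHat··███·███·   ┃           
                ┗━━━┃   Tom█······█·█   ┃           
                    ┃  Kick·······█·█   ┃           
                    ┃  Clap█·██·····█   ┃┓          
                    ┃  Bass·████·██·█   ┃┃          
                    ┃ Snare·········█   ┃┨          
                    ┃                   ┃┃          
                    ┃                   ┃┃          
                    ┃                   ┃┃          
                    ┃                   ┃┃          
                    ┃                   ┃┃          
                    ┃                   ┃┃          
                    ┗━━━━━━━━━━━━━━━━━━━┛┃          
                      ┃···███··········█·┃          


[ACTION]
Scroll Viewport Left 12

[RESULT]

                       ┠─────────────────────┨      
                       ┃[sales.csv]│ app.log ┃      
                       ┃─────────────────────┃      
                       ┃name,email,status,cit┃      
                       ┃Bob Wilson,dave27@exa┃      
                       ┃Grace Davis,grace66@e┃      
                       ┃Ivy┏━━━━━━━━━━━━━━━━━━━┓    
                       ┃Ali┃ MusicSequencer    ┃    
                       ┃Ivy┠───────────────────┨    
                       ┃   ┃      ▼123456789   ┃    
                       ┃   ┃ HiHat··███·███·   ┃    
                       ┗━━━┃   Tom█······█·█   ┃    
                           ┃  Kick·······█·█   ┃    
                           ┃  Clap█·██·····█   ┃┓   
                           ┃  Bass·████·██·█   ┃┃   
                           ┃ Snare·········█   ┃┨   
                           ┃                   ┃┃   
                           ┃                   ┃┃   
                           ┃                   ┃┃   
                           ┃                   ┃┃   
                           ┃                   ┃┃   
                           ┃                   ┃┃   
                           ┗━━━━━━━━━━━━━━━━━━━┛┃   
                             ┃···███··········█·┃   


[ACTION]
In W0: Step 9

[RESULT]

                       ┠─────────────────────┨      
                       ┃[sales.csv]│ app.log ┃      
                       ┃─────────────────────┃      
                       ┃name,email,status,cit┃      
                       ┃Bob Wilson,dave27@exa┃      
                       ┃Grace Davis,grace66@e┃      
                       ┃Ivy┏━━━━━━━━━━━━━━━━━━━┓    
                       ┃Ali┃ MusicSequencer    ┃    
                       ┃Ivy┠───────────────────┨    
                       ┃   ┃      ▼123456789   ┃    
                       ┃   ┃ HiHat··███·███·   ┃    
                       ┗━━━┃   Tom█······█·█   ┃    
                           ┃  Kick·······█·█   ┃    
                           ┃  Clap█·██·····█   ┃┓   
                           ┃  Bass·████·██·█   ┃┃   
                           ┃ Snare·········█   ┃┨   
                           ┃                   ┃┃   
                           ┃                   ┃┃   
                           ┃                   ┃┃   
                           ┃                   ┃┃   
                           ┃                   ┃┃   
                           ┃                   ┃┃   
                           ┗━━━━━━━━━━━━━━━━━━━┛┃   
                             ┃·██████··········█┃   


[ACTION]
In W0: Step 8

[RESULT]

                       ┠─────────────────────┨      
                       ┃[sales.csv]│ app.log ┃      
                       ┃─────────────────────┃      
                       ┃name,email,status,cit┃      
                       ┃Bob Wilson,dave27@exa┃      
                       ┃Grace Davis,grace66@e┃      
                       ┃Ivy┏━━━━━━━━━━━━━━━━━━━┓    
                       ┃Ali┃ MusicSequencer    ┃    
                       ┃Ivy┠───────────────────┨    
                       ┃   ┃      ▼123456789   ┃    
                       ┃   ┃ HiHat··███·███·   ┃    
                       ┗━━━┃   Tom█······█·█   ┃    
                           ┃  Kick·······█·█   ┃    
                           ┃  Clap█·██·····█   ┃┓   
                           ┃  Bass·████·██·█   ┃┃   
                           ┃ Snare·········█   ┃┨   
                           ┃                   ┃┃   
                           ┃                   ┃┃   
                           ┃                   ┃┃   
                           ┃                   ┃┃   
                           ┃                   ┃┃   
                           ┃                   ┃┃   
                           ┗━━━━━━━━━━━━━━━━━━━┛┃   
                             ┃·██···············┃   
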